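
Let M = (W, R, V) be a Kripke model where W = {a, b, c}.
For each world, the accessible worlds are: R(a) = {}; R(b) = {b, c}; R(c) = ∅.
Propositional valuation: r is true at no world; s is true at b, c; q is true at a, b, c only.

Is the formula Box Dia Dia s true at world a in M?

Recall that Box ψ holds at a world iff ψ holds at every accessible world, and Dia ψ holds iff ψ holds at some accessible world.
At a: no accessible worlds, so Box Dia Dia s holds vacuously.

Yes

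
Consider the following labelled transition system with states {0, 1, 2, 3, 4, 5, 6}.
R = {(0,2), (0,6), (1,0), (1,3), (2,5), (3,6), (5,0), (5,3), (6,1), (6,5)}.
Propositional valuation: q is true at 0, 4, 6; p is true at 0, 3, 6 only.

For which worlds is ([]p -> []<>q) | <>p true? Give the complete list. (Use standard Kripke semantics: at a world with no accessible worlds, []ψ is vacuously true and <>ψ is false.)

0, 1, 2, 3, 4, 5, 6

Let φ = ([]p -> []<>q) | <>p. Evaluate φ at each world:
  0 (successors {2, 6}): φ is true.
  1 (successors {0, 3}): φ is true.
  2 (successors {5}): φ is true.
  3 (successors {6}): φ is true.
  4 (successors ∅): φ is true.
  5 (successors {0, 3}): φ is true.
  6 (successors {1, 5}): φ is true.
For instance, at 1:
  At 1: []p -> []<>q is true, <>p is true, so ([]p -> []<>q) | <>p is true.
    At 1: []p is true, []<>q is true, so []p -> []<>q is true.
      At 1: []p requires p at every successor {0, 3}.
        At 0: p is true.
        At 3: p is true.
      So []p is true at 1.
      At 1: []<>q requires <>q at every successor {0, 3}.
        At 0: <>q is true.
        At 3: <>q is true.
      So []<>q is true at 1.
    At 1: <>p requires p at some successor in {0, 3}.
      p holds at 0, so <>p is true at 1.
Satisfying worlds: {0, 1, 2, 3, 4, 5, 6}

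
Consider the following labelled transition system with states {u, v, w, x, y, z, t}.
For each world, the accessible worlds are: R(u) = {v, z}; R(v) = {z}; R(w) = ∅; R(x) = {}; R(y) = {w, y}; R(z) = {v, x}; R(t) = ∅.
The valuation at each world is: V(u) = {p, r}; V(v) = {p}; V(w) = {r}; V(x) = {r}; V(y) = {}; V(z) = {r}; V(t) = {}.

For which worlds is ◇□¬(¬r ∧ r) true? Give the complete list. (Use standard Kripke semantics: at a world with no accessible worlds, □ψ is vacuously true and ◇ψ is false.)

Recall that □ψ holds at a world iff ψ holds at every accessible world, and ◇ψ holds iff ψ holds at some accessible world.
Let φ = ◇□¬(¬r ∧ r). Evaluate φ at each world:
  u (successors {v, z}): φ is true.
  v (successors {z}): φ is true.
  w (successors ∅): φ is false.
  x (successors ∅): φ is false.
  y (successors {w, y}): φ is true.
  z (successors {v, x}): φ is true.
  t (successors ∅): φ is false.
For instance, at u:
  At u: ◇□¬(¬r ∧ r) requires □¬(¬r ∧ r) at some successor in {v, z}.
    □¬(¬r ∧ r) holds at v, so ◇□¬(¬r ∧ r) is true at u.
      At v: □¬(¬r ∧ r) requires ¬(¬r ∧ r) at every successor {z}.
        At z: ¬(¬r ∧ r) is true.
      So □¬(¬r ∧ r) is true at v.
Satisfying worlds: {u, v, y, z}

u, v, y, z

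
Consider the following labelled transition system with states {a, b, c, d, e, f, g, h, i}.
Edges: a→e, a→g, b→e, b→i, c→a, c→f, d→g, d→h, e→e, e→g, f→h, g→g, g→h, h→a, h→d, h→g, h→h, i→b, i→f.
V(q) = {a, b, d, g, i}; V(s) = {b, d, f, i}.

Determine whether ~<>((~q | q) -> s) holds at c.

No

At c: <>((~q | q) -> s) is true, so ~<>((~q | q) -> s) is false.
  At c: <>((~q | q) -> s) requires (~q | q) -> s at some successor in {a, f}.
    (~q | q) -> s holds at f, so <>((~q | q) -> s) is true at c.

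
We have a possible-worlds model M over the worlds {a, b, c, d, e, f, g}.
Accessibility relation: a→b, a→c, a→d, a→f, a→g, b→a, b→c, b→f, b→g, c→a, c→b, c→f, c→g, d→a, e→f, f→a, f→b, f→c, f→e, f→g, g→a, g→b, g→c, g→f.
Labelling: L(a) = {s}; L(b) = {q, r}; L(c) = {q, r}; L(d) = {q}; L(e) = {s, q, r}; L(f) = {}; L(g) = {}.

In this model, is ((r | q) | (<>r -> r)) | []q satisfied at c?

Yes

At c: (r | q) | (<>r -> r) is true, []q is false, so ((r | q) | (<>r -> r)) | []q is true.
  At c: r | q is true, <>r -> r is true, so (r | q) | (<>r -> r) is true.
    At c: <>r is true, r is true, so <>r -> r is true.
      At c: <>r requires r at some successor in {a, b, f, g}.
        r holds at b, so <>r is true at c.
  At c: []q requires q at every successor {a, b, f, g}.
    q fails at a, so []q is false at c.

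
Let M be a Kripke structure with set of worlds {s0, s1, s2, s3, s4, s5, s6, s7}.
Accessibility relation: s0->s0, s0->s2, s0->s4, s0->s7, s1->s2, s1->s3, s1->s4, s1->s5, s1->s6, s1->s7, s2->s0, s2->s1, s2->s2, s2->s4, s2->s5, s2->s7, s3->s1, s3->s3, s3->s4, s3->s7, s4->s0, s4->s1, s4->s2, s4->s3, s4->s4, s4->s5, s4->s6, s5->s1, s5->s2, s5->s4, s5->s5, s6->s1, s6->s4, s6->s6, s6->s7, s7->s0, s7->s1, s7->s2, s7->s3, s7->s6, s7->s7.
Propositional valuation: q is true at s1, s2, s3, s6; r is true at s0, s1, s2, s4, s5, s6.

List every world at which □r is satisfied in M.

Let φ = □r. Evaluate φ at each world:
  s0 (successors {s0, s2, s4, s7}): φ is false.
  s1 (successors {s2, s3, s4, s5, s6, s7}): φ is false.
  s2 (successors {s0, s1, s2, s4, s5, s7}): φ is false.
  s3 (successors {s1, s3, s4, s7}): φ is false.
  s4 (successors {s0, s1, s2, s3, s4, s5, s6}): φ is false.
  s5 (successors {s1, s2, s4, s5}): φ is true.
  s6 (successors {s1, s4, s6, s7}): φ is false.
  s7 (successors {s0, s1, s2, s3, s6, s7}): φ is false.
For instance, at s3:
  At s3: □r requires r at every successor {s1, s3, s4, s7}.
    r fails at s3, so □r is false at s3.
Satisfying worlds: {s5}

s5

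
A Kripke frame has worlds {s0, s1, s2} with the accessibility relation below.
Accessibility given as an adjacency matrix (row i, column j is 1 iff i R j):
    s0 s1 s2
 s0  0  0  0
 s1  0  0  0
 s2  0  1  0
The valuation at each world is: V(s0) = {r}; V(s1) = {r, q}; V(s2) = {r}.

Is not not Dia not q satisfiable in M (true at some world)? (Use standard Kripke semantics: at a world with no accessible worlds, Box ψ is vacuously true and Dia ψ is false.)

No

Let φ = not not Dia not q. Evaluate φ at each world:
  s0 (successors ∅): φ is false.
  s1 (successors ∅): φ is false.
  s2 (successors {s1}): φ is false.
For instance, at s2:
  At s2: not Dia not q is true, so not not Dia not q is false.
    At s2: Dia not q is false, so not Dia not q is true.
      At s2: Dia not q requires not q at some successor in {s1}.
        At s1: not q is false.
      So Dia not q is false at s2.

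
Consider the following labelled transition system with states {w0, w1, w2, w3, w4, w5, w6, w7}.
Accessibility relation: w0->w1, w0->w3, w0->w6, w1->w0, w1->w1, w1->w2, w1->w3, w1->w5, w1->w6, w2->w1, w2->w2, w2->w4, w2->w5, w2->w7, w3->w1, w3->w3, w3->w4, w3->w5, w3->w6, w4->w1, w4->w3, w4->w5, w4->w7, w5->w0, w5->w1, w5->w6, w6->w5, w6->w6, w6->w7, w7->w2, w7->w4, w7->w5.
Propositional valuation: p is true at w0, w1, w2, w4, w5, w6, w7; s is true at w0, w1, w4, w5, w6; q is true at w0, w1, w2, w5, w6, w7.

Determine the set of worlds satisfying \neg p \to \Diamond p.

Let φ = \neg p \to \Diamond p. Evaluate φ at each world:
  w0 (successors {w1, w3, w6}): φ is true.
  w1 (successors {w0, w1, w2, w3, w5, w6}): φ is true.
  w2 (successors {w1, w2, w4, w5, w7}): φ is true.
  w3 (successors {w1, w3, w4, w5, w6}): φ is true.
  w4 (successors {w1, w3, w5, w7}): φ is true.
  w5 (successors {w0, w1, w6}): φ is true.
  w6 (successors {w5, w6, w7}): φ is true.
  w7 (successors {w2, w4, w5}): φ is true.
For instance, at w5:
  At w5: \neg p is false, \Diamond p is true, so \neg p \to \Diamond p is true.
    At w5: \Diamond p requires p at some successor in {w0, w1, w6}.
      p holds at w0, so \Diamond p is true at w5.
Satisfying worlds: {w0, w1, w2, w3, w4, w5, w6, w7}

w0, w1, w2, w3, w4, w5, w6, w7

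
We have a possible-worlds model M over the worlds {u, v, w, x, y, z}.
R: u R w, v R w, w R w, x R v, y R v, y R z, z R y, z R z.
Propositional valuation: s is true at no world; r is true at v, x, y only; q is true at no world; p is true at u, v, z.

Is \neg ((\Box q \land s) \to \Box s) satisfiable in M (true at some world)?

No

Recall that \Box ψ holds at a world iff ψ holds at every accessible world, and \Diamond ψ holds iff ψ holds at some accessible world.
Let φ = \neg ((\Box q \land s) \to \Box s). Evaluate φ at each world:
  u (successors {w}): φ is false.
  v (successors {w}): φ is false.
  w (successors {w}): φ is false.
  x (successors {v}): φ is false.
  y (successors {v, z}): φ is false.
  z (successors {y, z}): φ is false.
For instance, at y:
  At y: (\Box q \land s) \to \Box s is true, so \neg ((\Box q \land s) \to \Box s) is false.
    At y: \Box q \land s is false, \Box s is false, so (\Box q \land s) \to \Box s is true.
      At y: \Box q is false, s is false, so \Box q \land s is false.
      At y: \Box s requires s at every successor {v, z}.
        s fails at v, so \Box s is false at y.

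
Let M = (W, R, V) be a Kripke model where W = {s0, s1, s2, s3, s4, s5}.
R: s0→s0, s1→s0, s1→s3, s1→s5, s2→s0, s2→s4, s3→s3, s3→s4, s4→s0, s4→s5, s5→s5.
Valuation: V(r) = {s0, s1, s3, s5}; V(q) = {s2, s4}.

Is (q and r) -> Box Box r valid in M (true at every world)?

Yes

Let φ = (q and r) -> Box Box r. Evaluate φ at each world:
  s0 (successors {s0}): φ is true.
  s1 (successors {s0, s3, s5}): φ is true.
  s2 (successors {s0, s4}): φ is true.
  s3 (successors {s3, s4}): φ is true.
  s4 (successors {s0, s5}): φ is true.
  s5 (successors {s5}): φ is true.
For instance, at s4:
  At s4: q and r is false, Box Box r is true, so (q and r) -> Box Box r is true.
    At s4: Box Box r requires Box r at every successor {s0, s5}.
      At s0: Box r is true.
      At s5: Box r is true.
    So Box Box r is true at s4.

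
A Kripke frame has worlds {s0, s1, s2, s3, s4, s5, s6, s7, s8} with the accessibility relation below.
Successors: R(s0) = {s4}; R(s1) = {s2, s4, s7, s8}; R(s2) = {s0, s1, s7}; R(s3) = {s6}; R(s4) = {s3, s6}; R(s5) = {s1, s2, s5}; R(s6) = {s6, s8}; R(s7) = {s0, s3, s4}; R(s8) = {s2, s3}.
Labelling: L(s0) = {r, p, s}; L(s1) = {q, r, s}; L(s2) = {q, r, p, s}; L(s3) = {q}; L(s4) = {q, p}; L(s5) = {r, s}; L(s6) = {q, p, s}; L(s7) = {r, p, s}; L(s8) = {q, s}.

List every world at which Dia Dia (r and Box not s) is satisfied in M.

s1, s2, s5, s8

Let φ = Dia Dia (r and Box not s). Evaluate φ at each world:
  s0 (successors {s4}): φ is false.
  s1 (successors {s2, s4, s7, s8}): φ is true.
  s2 (successors {s0, s1, s7}): φ is true.
  s3 (successors {s6}): φ is false.
  s4 (successors {s3, s6}): φ is false.
  s5 (successors {s1, s2, s5}): φ is true.
  s6 (successors {s6, s8}): φ is false.
  s7 (successors {s0, s3, s4}): φ is false.
  s8 (successors {s2, s3}): φ is true.
For instance, at s3:
  At s3: Dia Dia (r and Box not s) requires Dia (r and Box not s) at some successor in {s6}.
    At s6: Dia (r and Box not s) is false.
  So Dia Dia (r and Box not s) is false at s3.
Satisfying worlds: {s1, s2, s5, s8}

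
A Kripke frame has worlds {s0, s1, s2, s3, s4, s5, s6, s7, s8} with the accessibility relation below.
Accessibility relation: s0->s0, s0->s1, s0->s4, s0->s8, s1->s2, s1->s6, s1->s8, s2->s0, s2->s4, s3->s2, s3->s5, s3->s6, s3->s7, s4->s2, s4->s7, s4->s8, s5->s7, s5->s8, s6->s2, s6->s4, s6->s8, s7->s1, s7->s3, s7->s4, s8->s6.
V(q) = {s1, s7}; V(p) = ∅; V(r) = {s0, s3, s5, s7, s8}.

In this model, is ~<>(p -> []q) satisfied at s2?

No

At s2: <>(p -> []q) is true, so ~<>(p -> []q) is false.
  At s2: <>(p -> []q) requires p -> []q at some successor in {s0, s4}.
    p -> []q holds at s0, so <>(p -> []q) is true at s2.
      At s0: p is false, []q is false, so p -> []q is true.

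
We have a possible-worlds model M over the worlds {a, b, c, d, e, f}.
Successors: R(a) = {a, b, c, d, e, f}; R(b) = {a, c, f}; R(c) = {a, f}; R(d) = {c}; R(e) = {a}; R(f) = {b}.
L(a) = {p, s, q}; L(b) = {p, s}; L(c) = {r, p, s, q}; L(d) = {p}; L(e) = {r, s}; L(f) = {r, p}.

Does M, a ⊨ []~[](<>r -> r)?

At a: []~[](<>r -> r) requires ~[](<>r -> r) at every successor {a, b, c, d, e, f}.
  ~[](<>r -> r) fails at d, so []~[](<>r -> r) is false at a.
    At d: [](<>r -> r) is true, so ~[](<>r -> r) is false.
      At d: [](<>r -> r) requires <>r -> r at every successor {c}.
        At c: <>r -> r is true.
      So [](<>r -> r) is true at d.

No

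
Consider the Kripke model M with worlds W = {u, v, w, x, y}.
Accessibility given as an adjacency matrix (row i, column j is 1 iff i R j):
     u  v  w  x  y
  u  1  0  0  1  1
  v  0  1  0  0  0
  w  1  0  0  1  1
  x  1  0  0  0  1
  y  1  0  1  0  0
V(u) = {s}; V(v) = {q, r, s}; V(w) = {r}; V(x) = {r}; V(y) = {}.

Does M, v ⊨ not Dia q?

At v: Dia q is true, so not Dia q is false.
  At v: Dia q requires q at some successor in {v}.
    q holds at v, so Dia q is true at v.

No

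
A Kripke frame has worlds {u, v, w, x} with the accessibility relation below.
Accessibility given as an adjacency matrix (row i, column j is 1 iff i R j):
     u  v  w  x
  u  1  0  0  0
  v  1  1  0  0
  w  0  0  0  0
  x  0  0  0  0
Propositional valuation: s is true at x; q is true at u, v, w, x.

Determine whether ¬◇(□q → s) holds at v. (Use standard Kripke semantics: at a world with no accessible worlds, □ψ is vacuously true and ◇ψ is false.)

Yes

At v: ◇(□q → s) is false, so ¬◇(□q → s) is true.
  At v: ◇(□q → s) requires □q → s at some successor in {u, v}.
    At u: □q → s is false.
    At v: □q → s is false.
  So ◇(□q → s) is false at v.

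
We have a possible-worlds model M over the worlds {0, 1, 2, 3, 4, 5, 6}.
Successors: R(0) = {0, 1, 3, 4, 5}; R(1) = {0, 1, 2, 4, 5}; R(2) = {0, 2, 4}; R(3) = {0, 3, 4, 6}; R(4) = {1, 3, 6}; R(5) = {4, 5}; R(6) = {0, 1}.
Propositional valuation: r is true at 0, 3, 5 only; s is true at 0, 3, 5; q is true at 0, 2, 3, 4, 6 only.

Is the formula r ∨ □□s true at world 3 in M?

At 3: r is true, □□s is false, so r ∨ □□s is true.
  At 3: □□s requires □s at every successor {0, 3, 4, 6}.
    □s fails at 0, so □□s is false at 3.
      At 0: □s requires s at every successor {0, 1, 3, 4, 5}.
        s fails at 1, so □s is false at 0.

Yes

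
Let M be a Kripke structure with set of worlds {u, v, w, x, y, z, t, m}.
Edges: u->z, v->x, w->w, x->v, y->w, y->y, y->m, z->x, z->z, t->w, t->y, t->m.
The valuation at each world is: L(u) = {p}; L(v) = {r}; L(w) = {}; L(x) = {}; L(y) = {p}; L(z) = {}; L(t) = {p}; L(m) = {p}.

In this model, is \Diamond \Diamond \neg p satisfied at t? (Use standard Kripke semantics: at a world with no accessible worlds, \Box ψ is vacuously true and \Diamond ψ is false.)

Yes

Recall that \Diamond ψ holds at a world iff ψ holds at some accessible world.
At t: \Diamond \Diamond \neg p requires \Diamond \neg p at some successor in {w, y, m}.
  \Diamond \neg p holds at w, so \Diamond \Diamond \neg p is true at t.
    At w: \Diamond \neg p requires \neg p at some successor in {w}.
      \neg p holds at w, so \Diamond \neg p is true at w.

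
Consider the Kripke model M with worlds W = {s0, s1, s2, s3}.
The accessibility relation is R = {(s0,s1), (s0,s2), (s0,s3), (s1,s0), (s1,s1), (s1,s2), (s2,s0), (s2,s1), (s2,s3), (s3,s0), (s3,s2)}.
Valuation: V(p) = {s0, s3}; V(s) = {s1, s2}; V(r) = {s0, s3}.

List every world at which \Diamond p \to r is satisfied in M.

s0, s3

Recall that \Diamond ψ holds at a world iff ψ holds at some accessible world.
Let φ = \Diamond p \to r. Evaluate φ at each world:
  s0 (successors {s1, s2, s3}): φ is true.
  s1 (successors {s0, s1, s2}): φ is false.
  s2 (successors {s0, s1, s3}): φ is false.
  s3 (successors {s0, s2}): φ is true.
For instance, at s0:
  At s0: \Diamond p is true, r is true, so \Diamond p \to r is true.
    At s0: \Diamond p requires p at some successor in {s1, s2, s3}.
      p holds at s3, so \Diamond p is true at s0.
Satisfying worlds: {s0, s3}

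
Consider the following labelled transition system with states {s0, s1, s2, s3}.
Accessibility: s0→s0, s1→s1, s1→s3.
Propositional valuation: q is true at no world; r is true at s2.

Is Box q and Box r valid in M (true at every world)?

No

Let φ = Box q and Box r. Evaluate φ at each world:
  s0 (successors {s0}): φ is false.
  s1 (successors {s1, s3}): φ is false.
  s2 (successors ∅): φ is true.
  s3 (successors ∅): φ is true.
Detail at s0 (counterexample):
  At s0: Box q is false, Box r is false, so Box q and Box r is false.
    At s0: Box q requires q at every successor {s0}.
      q fails at s0, so Box q is false at s0.
    At s0: Box r requires r at every successor {s0}.
      r fails at s0, so Box r is false at s0.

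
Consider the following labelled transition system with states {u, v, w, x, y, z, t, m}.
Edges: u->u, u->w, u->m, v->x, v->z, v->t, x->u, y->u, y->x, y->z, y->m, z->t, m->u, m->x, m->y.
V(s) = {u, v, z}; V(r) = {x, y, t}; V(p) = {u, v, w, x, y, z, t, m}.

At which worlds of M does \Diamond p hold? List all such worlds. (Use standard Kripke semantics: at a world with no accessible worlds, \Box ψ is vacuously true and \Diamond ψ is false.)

u, v, x, y, z, m

Let φ = \Diamond p. Evaluate φ at each world:
  u (successors {u, w, m}): φ is true.
  v (successors {x, z, t}): φ is true.
  w (successors ∅): φ is false.
  x (successors {u}): φ is true.
  y (successors {u, x, z, m}): φ is true.
  z (successors {t}): φ is true.
  t (successors ∅): φ is false.
  m (successors {u, x, y}): φ is true.
For instance, at u:
  At u: \Diamond p requires p at some successor in {u, w, m}.
    p holds at u, so \Diamond p is true at u.
Satisfying worlds: {u, v, x, y, z, m}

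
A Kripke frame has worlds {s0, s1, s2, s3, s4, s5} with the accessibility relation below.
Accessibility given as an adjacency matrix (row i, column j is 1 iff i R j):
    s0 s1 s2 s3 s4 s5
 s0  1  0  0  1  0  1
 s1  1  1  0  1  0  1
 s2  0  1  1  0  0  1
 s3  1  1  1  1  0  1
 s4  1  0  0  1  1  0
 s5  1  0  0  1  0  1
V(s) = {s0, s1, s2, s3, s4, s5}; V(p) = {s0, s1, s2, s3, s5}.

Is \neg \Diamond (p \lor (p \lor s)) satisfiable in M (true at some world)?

No

Let φ = \neg \Diamond (p \lor (p \lor s)). Evaluate φ at each world:
  s0 (successors {s0, s3, s5}): φ is false.
  s1 (successors {s0, s1, s3, s5}): φ is false.
  s2 (successors {s1, s2, s5}): φ is false.
  s3 (successors {s0, s1, s2, s3, s5}): φ is false.
  s4 (successors {s0, s3, s4}): φ is false.
  s5 (successors {s0, s3, s5}): φ is false.
For instance, at s3:
  At s3: \Diamond (p \lor (p \lor s)) is true, so \neg \Diamond (p \lor (p \lor s)) is false.
    At s3: \Diamond (p \lor (p \lor s)) requires p \lor (p \lor s) at some successor in {s0, s1, s2, s3, s5}.
      p \lor (p \lor s) holds at s0, so \Diamond (p \lor (p \lor s)) is true at s3.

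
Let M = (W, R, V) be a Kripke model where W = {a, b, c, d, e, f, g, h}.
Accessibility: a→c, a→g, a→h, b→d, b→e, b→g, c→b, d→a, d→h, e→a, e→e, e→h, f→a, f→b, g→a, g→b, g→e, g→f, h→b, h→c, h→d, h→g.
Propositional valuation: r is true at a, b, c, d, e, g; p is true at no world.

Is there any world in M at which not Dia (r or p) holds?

Let φ = not Dia (r or p). Evaluate φ at each world:
  a (successors {c, g, h}): φ is false.
  b (successors {d, e, g}): φ is false.
  c (successors {b}): φ is false.
  d (successors {a, h}): φ is false.
  e (successors {a, e, h}): φ is false.
  f (successors {a, b}): φ is false.
  g (successors {a, b, e, f}): φ is false.
  h (successors {b, c, d, g}): φ is false.
For instance, at b:
  At b: Dia (r or p) is true, so not Dia (r or p) is false.
    At b: Dia (r or p) requires r or p at some successor in {d, e, g}.
      r or p holds at d, so Dia (r or p) is true at b.

No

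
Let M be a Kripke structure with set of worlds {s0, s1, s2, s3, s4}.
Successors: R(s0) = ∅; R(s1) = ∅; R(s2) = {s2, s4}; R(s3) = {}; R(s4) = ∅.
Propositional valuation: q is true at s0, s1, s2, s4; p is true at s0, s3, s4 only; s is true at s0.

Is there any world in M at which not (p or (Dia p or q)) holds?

No

Let φ = not (p or (Dia p or q)). Evaluate φ at each world:
  s0 (successors ∅): φ is false.
  s1 (successors ∅): φ is false.
  s2 (successors {s2, s4}): φ is false.
  s3 (successors ∅): φ is false.
  s4 (successors ∅): φ is false.
For instance, at s2:
  At s2: p or (Dia p or q) is true, so not (p or (Dia p or q)) is false.
    At s2: p is false, Dia p or q is true, so p or (Dia p or q) is true.
      At s2: Dia p is true, q is true, so Dia p or q is true.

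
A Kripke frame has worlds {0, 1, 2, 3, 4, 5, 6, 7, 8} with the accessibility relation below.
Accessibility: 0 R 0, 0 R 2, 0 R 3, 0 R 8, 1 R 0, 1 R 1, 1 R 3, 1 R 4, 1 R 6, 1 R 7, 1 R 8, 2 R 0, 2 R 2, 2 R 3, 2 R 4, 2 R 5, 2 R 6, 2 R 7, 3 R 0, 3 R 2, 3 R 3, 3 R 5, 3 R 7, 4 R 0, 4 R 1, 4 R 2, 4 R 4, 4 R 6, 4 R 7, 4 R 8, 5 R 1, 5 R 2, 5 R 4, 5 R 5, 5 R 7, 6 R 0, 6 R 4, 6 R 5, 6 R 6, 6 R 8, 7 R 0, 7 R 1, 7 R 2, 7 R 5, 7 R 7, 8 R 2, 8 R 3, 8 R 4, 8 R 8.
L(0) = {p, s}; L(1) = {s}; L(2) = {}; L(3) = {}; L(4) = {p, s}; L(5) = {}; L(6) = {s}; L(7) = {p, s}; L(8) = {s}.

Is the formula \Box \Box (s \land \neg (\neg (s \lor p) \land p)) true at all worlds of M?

No

Recall that \Box ψ holds at a world iff ψ holds at every accessible world, and \Diamond ψ holds iff ψ holds at some accessible world.
Let φ = \Box \Box (s \land \neg (\neg (s \lor p) \land p)). Evaluate φ at each world:
  0 (successors {0, 2, 3, 8}): φ is false.
  1 (successors {0, 1, 3, 4, 6, 7, 8}): φ is false.
  2 (successors {0, 2, 3, 4, 5, 6, 7}): φ is false.
  3 (successors {0, 2, 3, 5, 7}): φ is false.
  4 (successors {0, 1, 2, 4, 6, 7, 8}): φ is false.
  5 (successors {1, 2, 4, 5, 7}): φ is false.
  6 (successors {0, 4, 5, 6, 8}): φ is false.
  7 (successors {0, 1, 2, 5, 7}): φ is false.
  8 (successors {2, 3, 4, 8}): φ is false.
Detail at 0 (counterexample):
  At 0: \Box \Box (s \land \neg (\neg (s \lor p) \land p)) requires \Box (s \land \neg (\neg (s \lor p) \land p)) at every successor {0, 2, 3, 8}.
    \Box (s \land \neg (\neg (s \lor p) \land p)) fails at 0, so \Box \Box (s \land \neg (\neg (s \lor p) \land p)) is false at 0.
      At 0: \Box (s \land \neg (\neg (s \lor p) \land p)) requires s \land \neg (\neg (s \lor p) \land p) at every successor {0, 2, 3, 8}.
        s \land \neg (\neg (s \lor p) \land p) fails at 2, so \Box (s \land \neg (\neg (s \lor p) \land p)) is false at 0.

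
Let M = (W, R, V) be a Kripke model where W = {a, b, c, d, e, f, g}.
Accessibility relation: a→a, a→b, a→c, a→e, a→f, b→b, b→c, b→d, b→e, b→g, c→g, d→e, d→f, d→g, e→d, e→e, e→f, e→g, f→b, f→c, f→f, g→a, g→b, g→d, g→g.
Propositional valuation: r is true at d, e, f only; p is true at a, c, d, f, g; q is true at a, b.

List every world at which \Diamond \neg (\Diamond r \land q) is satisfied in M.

a, b, c, d, e, f, g

Let φ = \Diamond \neg (\Diamond r \land q). Evaluate φ at each world:
  a (successors {a, b, c, e, f}): φ is true.
  b (successors {b, c, d, e, g}): φ is true.
  c (successors {g}): φ is true.
  d (successors {e, f, g}): φ is true.
  e (successors {d, e, f, g}): φ is true.
  f (successors {b, c, f}): φ is true.
  g (successors {a, b, d, g}): φ is true.
For instance, at a:
  At a: \Diamond \neg (\Diamond r \land q) requires \neg (\Diamond r \land q) at some successor in {a, b, c, e, f}.
    \neg (\Diamond r \land q) holds at c, so \Diamond \neg (\Diamond r \land q) is true at a.
      At c: \Diamond r \land q is false, so \neg (\Diamond r \land q) is true.
Satisfying worlds: {a, b, c, d, e, f, g}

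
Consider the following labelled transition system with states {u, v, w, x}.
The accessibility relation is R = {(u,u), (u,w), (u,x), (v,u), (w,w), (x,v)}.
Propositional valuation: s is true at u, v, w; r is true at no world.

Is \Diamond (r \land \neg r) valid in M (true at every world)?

Let φ = \Diamond (r \land \neg r). Evaluate φ at each world:
  u (successors {u, w, x}): φ is false.
  v (successors {u}): φ is false.
  w (successors {w}): φ is false.
  x (successors {v}): φ is false.
Detail at u (counterexample):
  At u: \Diamond (r \land \neg r) requires r \land \neg r at some successor in {u, w, x}.
    At u: r \land \neg r is false.
    At w: r \land \neg r is false.
    At x: r \land \neg r is false.
  So \Diamond (r \land \neg r) is false at u.

No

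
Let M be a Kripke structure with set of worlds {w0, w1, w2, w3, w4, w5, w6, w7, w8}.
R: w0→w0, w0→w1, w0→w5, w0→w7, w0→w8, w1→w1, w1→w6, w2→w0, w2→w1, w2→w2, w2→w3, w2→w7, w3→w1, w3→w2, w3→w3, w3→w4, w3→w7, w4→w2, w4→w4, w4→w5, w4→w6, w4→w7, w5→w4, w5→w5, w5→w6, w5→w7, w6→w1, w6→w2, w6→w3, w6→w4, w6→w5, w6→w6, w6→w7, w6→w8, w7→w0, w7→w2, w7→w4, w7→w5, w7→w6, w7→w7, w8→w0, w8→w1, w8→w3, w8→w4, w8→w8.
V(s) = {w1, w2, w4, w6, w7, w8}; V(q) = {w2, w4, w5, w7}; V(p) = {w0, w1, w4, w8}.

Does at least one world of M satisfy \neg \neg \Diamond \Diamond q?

Yes

Let φ = \neg \neg \Diamond \Diamond q. Evaluate φ at each world:
  w0 (successors {w0, w1, w5, w7, w8}): φ is true.
  w1 (successors {w1, w6}): φ is true.
  w2 (successors {w0, w1, w2, w3, w7}): φ is true.
  w3 (successors {w1, w2, w3, w4, w7}): φ is true.
  w4 (successors {w2, w4, w5, w6, w7}): φ is true.
  w5 (successors {w4, w5, w6, w7}): φ is true.
  w6 (successors {w1, w2, w3, w4, w5, w6, w7, w8}): φ is true.
  w7 (successors {w0, w2, w4, w5, w6, w7}): φ is true.
  w8 (successors {w0, w1, w3, w4, w8}): φ is true.
Detail at w0 (witness):
  At w0: \neg \Diamond \Diamond q is false, so \neg \neg \Diamond \Diamond q is true.
    At w0: \Diamond \Diamond q is true, so \neg \Diamond \Diamond q is false.
      At w0: \Diamond \Diamond q requires \Diamond q at some successor in {w0, w1, w5, w7, w8}.
        \Diamond q holds at w0, so \Diamond \Diamond q is true at w0.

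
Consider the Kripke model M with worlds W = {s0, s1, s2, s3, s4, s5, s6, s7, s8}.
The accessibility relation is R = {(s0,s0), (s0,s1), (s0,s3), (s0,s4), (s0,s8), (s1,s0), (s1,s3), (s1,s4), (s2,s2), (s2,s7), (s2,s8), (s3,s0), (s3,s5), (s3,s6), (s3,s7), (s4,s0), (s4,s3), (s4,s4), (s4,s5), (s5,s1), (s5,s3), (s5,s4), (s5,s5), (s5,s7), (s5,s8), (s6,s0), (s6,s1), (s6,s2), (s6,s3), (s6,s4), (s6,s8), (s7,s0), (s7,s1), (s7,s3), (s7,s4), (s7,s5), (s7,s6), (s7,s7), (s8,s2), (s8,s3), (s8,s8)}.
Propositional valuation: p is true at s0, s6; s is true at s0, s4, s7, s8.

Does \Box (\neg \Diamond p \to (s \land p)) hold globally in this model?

Recall that \Box ψ holds at a world iff ψ holds at every accessible world, and \Diamond ψ holds iff ψ holds at some accessible world.
Let φ = \Box (\neg \Diamond p \to (s \land p)). Evaluate φ at each world:
  s0 (successors {s0, s1, s3, s4, s8}): φ is false.
  s1 (successors {s0, s3, s4}): φ is true.
  s2 (successors {s2, s7, s8}): φ is false.
  s3 (successors {s0, s5, s6, s7}): φ is false.
  s4 (successors {s0, s3, s4, s5}): φ is false.
  s5 (successors {s1, s3, s4, s5, s7, s8}): φ is false.
  s6 (successors {s0, s1, s2, s3, s4, s8}): φ is false.
  s7 (successors {s0, s1, s3, s4, s5, s6, s7}): φ is false.
  s8 (successors {s2, s3, s8}): φ is false.
Detail at s0 (counterexample):
  At s0: \Box (\neg \Diamond p \to (s \land p)) requires \neg \Diamond p \to (s \land p) at every successor {s0, s1, s3, s4, s8}.
    \neg \Diamond p \to (s \land p) fails at s8, so \Box (\neg \Diamond p \to (s \land p)) is false at s0.
      At s8: \neg \Diamond p is true, s \land p is false, so \neg \Diamond p \to (s \land p) is false.

No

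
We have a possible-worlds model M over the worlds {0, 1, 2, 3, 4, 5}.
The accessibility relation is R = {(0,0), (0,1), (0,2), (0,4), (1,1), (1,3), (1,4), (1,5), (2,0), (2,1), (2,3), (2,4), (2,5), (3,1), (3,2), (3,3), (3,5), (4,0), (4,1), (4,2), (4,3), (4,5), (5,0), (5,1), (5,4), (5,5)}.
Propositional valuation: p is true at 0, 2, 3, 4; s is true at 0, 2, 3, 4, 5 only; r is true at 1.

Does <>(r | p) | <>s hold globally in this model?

Recall that <>ψ holds at a world iff ψ holds at some accessible world.
Let φ = <>(r | p) | <>s. Evaluate φ at each world:
  0 (successors {0, 1, 2, 4}): φ is true.
  1 (successors {1, 3, 4, 5}): φ is true.
  2 (successors {0, 1, 3, 4, 5}): φ is true.
  3 (successors {1, 2, 3, 5}): φ is true.
  4 (successors {0, 1, 2, 3, 5}): φ is true.
  5 (successors {0, 1, 4, 5}): φ is true.
For instance, at 5:
  At 5: <>(r | p) is true, <>s is true, so <>(r | p) | <>s is true.
    At 5: <>(r | p) requires r | p at some successor in {0, 1, 4, 5}.
      r | p holds at 0, so <>(r | p) is true at 5.
    At 5: <>s requires s at some successor in {0, 1, 4, 5}.
      s holds at 0, so <>s is true at 5.

Yes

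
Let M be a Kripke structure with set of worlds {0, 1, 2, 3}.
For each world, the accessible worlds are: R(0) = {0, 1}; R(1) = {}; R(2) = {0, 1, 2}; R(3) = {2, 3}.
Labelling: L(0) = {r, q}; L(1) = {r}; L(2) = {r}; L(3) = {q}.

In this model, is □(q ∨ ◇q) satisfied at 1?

Yes

At 1: no accessible worlds, so □(q ∨ ◇q) holds vacuously.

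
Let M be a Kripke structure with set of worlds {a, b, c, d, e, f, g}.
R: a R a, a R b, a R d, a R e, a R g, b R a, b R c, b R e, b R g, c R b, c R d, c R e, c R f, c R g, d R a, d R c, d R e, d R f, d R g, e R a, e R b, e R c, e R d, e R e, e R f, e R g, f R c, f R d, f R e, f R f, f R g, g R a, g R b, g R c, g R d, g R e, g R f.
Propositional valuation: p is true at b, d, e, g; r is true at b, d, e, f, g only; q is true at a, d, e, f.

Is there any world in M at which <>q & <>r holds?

Yes

Let φ = <>q & <>r. Evaluate φ at each world:
  a (successors {a, b, d, e, g}): φ is true.
  b (successors {a, c, e, g}): φ is true.
  c (successors {b, d, e, f, g}): φ is true.
  d (successors {a, c, e, f, g}): φ is true.
  e (successors {a, b, c, d, e, f, g}): φ is true.
  f (successors {c, d, e, f, g}): φ is true.
  g (successors {a, b, c, d, e, f}): φ is true.
Detail at a (witness):
  At a: <>q is true, <>r is true, so <>q & <>r is true.
    At a: <>q requires q at some successor in {a, b, d, e, g}.
      q holds at a, so <>q is true at a.
    At a: <>r requires r at some successor in {a, b, d, e, g}.
      r holds at b, so <>r is true at a.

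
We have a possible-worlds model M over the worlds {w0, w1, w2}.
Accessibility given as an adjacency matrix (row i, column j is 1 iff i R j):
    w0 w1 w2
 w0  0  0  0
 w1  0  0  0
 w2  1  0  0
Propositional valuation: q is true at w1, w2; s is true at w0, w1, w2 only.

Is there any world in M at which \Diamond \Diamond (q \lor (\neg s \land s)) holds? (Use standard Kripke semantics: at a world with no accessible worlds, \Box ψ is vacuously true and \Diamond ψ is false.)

No

Let φ = \Diamond \Diamond (q \lor (\neg s \land s)). Evaluate φ at each world:
  w0 (successors ∅): φ is false.
  w1 (successors ∅): φ is false.
  w2 (successors {w0}): φ is false.
For instance, at w2:
  At w2: \Diamond \Diamond (q \lor (\neg s \land s)) requires \Diamond (q \lor (\neg s \land s)) at some successor in {w0}.
    At w0: \Diamond (q \lor (\neg s \land s)) is false.
  So \Diamond \Diamond (q \lor (\neg s \land s)) is false at w2.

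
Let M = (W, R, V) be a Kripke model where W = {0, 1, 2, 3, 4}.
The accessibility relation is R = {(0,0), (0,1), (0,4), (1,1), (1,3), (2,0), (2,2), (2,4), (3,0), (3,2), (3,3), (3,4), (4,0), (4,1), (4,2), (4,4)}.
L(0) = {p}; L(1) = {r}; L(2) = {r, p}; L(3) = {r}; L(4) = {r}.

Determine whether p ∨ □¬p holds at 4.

Recall that □ψ holds at a world iff ψ holds at every accessible world, and ◇ψ holds iff ψ holds at some accessible world.
At 4: p is false, □¬p is false, so p ∨ □¬p is false.
  At 4: □¬p requires ¬p at every successor {0, 1, 2, 4}.
    ¬p fails at 0, so □¬p is false at 4.

No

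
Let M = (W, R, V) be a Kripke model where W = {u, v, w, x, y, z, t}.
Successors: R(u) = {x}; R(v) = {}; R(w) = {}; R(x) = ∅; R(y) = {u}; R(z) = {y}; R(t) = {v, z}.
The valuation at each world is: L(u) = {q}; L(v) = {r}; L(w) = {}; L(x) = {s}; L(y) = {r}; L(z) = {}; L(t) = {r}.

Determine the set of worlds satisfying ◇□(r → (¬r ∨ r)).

Recall that □ψ holds at a world iff ψ holds at every accessible world, and ◇ψ holds iff ψ holds at some accessible world.
Let φ = ◇□(r → (¬r ∨ r)). Evaluate φ at each world:
  u (successors {x}): φ is true.
  v (successors ∅): φ is false.
  w (successors ∅): φ is false.
  x (successors ∅): φ is false.
  y (successors {u}): φ is true.
  z (successors {y}): φ is true.
  t (successors {v, z}): φ is true.
For instance, at z:
  At z: ◇□(r → (¬r ∨ r)) requires □(r → (¬r ∨ r)) at some successor in {y}.
    □(r → (¬r ∨ r)) holds at y, so ◇□(r → (¬r ∨ r)) is true at z.
      At y: □(r → (¬r ∨ r)) requires r → (¬r ∨ r) at every successor {u}.
        At u: r → (¬r ∨ r) is true.
      So □(r → (¬r ∨ r)) is true at y.
Satisfying worlds: {u, y, z, t}

u, y, z, t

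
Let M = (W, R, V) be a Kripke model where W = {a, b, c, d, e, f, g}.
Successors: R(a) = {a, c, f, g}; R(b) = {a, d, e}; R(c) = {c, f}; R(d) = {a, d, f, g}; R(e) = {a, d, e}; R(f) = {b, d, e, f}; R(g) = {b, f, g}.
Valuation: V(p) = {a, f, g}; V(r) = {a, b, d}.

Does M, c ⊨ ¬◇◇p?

Recall that ◇ψ holds at a world iff ψ holds at some accessible world.
At c: ◇◇p is true, so ¬◇◇p is false.
  At c: ◇◇p requires ◇p at some successor in {c, f}.
    ◇p holds at c, so ◇◇p is true at c.
      At c: ◇p requires p at some successor in {c, f}.
        p holds at f, so ◇p is true at c.

No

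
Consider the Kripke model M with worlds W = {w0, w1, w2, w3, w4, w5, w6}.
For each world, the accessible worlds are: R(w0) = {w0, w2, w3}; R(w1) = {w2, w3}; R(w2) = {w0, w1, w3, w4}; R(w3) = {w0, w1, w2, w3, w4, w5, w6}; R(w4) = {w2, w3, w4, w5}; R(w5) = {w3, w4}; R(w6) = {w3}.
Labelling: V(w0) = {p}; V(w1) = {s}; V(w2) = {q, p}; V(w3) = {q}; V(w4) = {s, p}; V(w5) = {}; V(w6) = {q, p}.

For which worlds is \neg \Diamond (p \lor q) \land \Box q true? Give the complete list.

Recall that \Box ψ holds at a world iff ψ holds at every accessible world, and \Diamond ψ holds iff ψ holds at some accessible world.
Let φ = \neg \Diamond (p \lor q) \land \Box q. Evaluate φ at each world:
  w0 (successors {w0, w2, w3}): φ is false.
  w1 (successors {w2, w3}): φ is false.
  w2 (successors {w0, w1, w3, w4}): φ is false.
  w3 (successors {w0, w1, w2, w3, w4, w5, w6}): φ is false.
  w4 (successors {w2, w3, w4, w5}): φ is false.
  w5 (successors {w3, w4}): φ is false.
  w6 (successors {w3}): φ is false.
For instance, at w4:
  At w4: \neg \Diamond (p \lor q) is false, \Box q is false, so \neg \Diamond (p \lor q) \land \Box q is false.
    At w4: \Diamond (p \lor q) is true, so \neg \Diamond (p \lor q) is false.
      At w4: \Diamond (p \lor q) requires p \lor q at some successor in {w2, w3, w4, w5}.
        p \lor q holds at w2, so \Diamond (p \lor q) is true at w4.
    At w4: \Box q requires q at every successor {w2, w3, w4, w5}.
      q fails at w4, so \Box q is false at w4.
Satisfying worlds: none.

none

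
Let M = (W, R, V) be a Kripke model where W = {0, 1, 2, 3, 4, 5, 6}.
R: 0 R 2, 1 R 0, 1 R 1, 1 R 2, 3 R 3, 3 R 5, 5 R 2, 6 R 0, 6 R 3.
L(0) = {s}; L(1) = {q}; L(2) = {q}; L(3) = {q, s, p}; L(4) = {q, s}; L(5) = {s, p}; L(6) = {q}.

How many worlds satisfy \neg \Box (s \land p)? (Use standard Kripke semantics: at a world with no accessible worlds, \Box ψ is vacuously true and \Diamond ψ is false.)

4

Let φ = \neg \Box (s \land p). Evaluate φ at each world:
  0 (successors {2}): φ is true.
  1 (successors {0, 1, 2}): φ is true.
  2 (successors ∅): φ is false.
  3 (successors {3, 5}): φ is false.
  4 (successors ∅): φ is false.
  5 (successors {2}): φ is true.
  6 (successors {0, 3}): φ is true.
For instance, at 5:
  At 5: \Box (s \land p) is false, so \neg \Box (s \land p) is true.
    At 5: \Box (s \land p) requires s \land p at every successor {2}.
      s \land p fails at 2, so \Box (s \land p) is false at 5.
Satisfying worlds: {0, 1, 5, 6}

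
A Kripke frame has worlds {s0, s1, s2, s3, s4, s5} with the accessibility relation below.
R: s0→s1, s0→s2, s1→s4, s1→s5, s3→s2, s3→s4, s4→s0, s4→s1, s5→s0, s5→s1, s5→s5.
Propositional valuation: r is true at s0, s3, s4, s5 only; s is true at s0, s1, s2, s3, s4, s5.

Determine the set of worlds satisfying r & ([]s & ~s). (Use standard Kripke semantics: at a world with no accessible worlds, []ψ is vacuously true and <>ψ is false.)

none

Recall that []ψ holds at a world iff ψ holds at every accessible world, and <>ψ holds iff ψ holds at some accessible world.
Let φ = r & ([]s & ~s). Evaluate φ at each world:
  s0 (successors {s1, s2}): φ is false.
  s1 (successors {s4, s5}): φ is false.
  s2 (successors ∅): φ is false.
  s3 (successors {s2, s4}): φ is false.
  s4 (successors {s0, s1}): φ is false.
  s5 (successors {s0, s1, s5}): φ is false.
For instance, at s0:
  At s0: r is true, []s & ~s is false, so r & ([]s & ~s) is false.
    At s0: []s is true, ~s is false, so []s & ~s is false.
      At s0: []s requires s at every successor {s1, s2}.
        At s1: s is true.
        At s2: s is true.
      So []s is true at s0.
Satisfying worlds: none.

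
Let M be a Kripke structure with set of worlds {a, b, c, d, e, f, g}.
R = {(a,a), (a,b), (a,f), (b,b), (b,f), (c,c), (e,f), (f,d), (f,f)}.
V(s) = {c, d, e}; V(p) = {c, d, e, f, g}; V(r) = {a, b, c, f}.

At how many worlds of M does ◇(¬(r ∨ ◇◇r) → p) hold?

5

Let φ = ◇(¬(r ∨ ◇◇r) → p). Evaluate φ at each world:
  a (successors {a, b, f}): φ is true.
  b (successors {b, f}): φ is true.
  c (successors {c}): φ is true.
  d (successors ∅): φ is false.
  e (successors {f}): φ is true.
  f (successors {d, f}): φ is true.
  g (successors ∅): φ is false.
For instance, at e:
  At e: ◇(¬(r ∨ ◇◇r) → p) requires ¬(r ∨ ◇◇r) → p at some successor in {f}.
    ¬(r ∨ ◇◇r) → p holds at f, so ◇(¬(r ∨ ◇◇r) → p) is true at e.
      At f: ¬(r ∨ ◇◇r) is false, p is true, so ¬(r ∨ ◇◇r) → p is true.
Satisfying worlds: {a, b, c, e, f}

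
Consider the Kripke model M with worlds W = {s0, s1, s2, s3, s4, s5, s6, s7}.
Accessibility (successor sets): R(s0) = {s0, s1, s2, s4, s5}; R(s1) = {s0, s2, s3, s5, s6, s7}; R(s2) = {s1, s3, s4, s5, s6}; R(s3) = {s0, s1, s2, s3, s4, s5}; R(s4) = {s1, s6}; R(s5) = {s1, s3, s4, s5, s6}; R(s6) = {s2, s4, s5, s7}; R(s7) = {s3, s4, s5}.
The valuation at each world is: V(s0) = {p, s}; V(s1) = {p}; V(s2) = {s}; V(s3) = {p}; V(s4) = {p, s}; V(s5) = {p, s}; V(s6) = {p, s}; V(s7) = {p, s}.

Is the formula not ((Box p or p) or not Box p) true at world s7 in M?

No

Recall that Box ψ holds at a world iff ψ holds at every accessible world, and Dia ψ holds iff ψ holds at some accessible world.
At s7: (Box p or p) or not Box p is true, so not ((Box p or p) or not Box p) is false.
  At s7: Box p or p is true, not Box p is false, so (Box p or p) or not Box p is true.
    At s7: Box p is true, p is true, so Box p or p is true.
      At s7: Box p requires p at every successor {s3, s4, s5}.
        At s3: p is true.
        At s4: p is true.
        At s5: p is true.
      So Box p is true at s7.
    At s7: Box p is true, so not Box p is false.
      At s7: Box p requires p at every successor {s3, s4, s5}.
        At s3: p is true.
        At s4: p is true.
        At s5: p is true.
      So Box p is true at s7.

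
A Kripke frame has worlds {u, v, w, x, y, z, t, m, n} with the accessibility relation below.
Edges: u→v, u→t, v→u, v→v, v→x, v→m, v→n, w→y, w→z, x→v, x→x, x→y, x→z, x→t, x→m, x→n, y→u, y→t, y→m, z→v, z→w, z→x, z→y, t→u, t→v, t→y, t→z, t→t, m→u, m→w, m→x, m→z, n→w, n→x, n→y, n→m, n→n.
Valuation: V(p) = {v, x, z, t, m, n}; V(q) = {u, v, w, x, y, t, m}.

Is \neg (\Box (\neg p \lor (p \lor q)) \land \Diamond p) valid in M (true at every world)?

No

Let φ = \neg (\Box (\neg p \lor (p \lor q)) \land \Diamond p). Evaluate φ at each world:
  u (successors {v, t}): φ is false.
  v (successors {u, v, x, m, n}): φ is false.
  w (successors {y, z}): φ is false.
  x (successors {v, x, y, z, t, m, n}): φ is false.
  y (successors {u, t, m}): φ is false.
  z (successors {v, w, x, y}): φ is false.
  t (successors {u, v, y, z, t}): φ is false.
  m (successors {u, w, x, z}): φ is false.
  n (successors {w, x, y, m, n}): φ is false.
Detail at u (counterexample):
  At u: \Box (\neg p \lor (p \lor q)) \land \Diamond p is true, so \neg (\Box (\neg p \lor (p \lor q)) \land \Diamond p) is false.
    At u: \Box (\neg p \lor (p \lor q)) is true, \Diamond p is true, so \Box (\neg p \lor (p \lor q)) \land \Diamond p is true.
      At u: \Box (\neg p \lor (p \lor q)) requires \neg p \lor (p \lor q) at every successor {v, t}.
        At v: \neg p \lor (p \lor q) is true.
        At t: \neg p \lor (p \lor q) is true.
      So \Box (\neg p \lor (p \lor q)) is true at u.
      At u: \Diamond p requires p at some successor in {v, t}.
        p holds at v, so \Diamond p is true at u.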